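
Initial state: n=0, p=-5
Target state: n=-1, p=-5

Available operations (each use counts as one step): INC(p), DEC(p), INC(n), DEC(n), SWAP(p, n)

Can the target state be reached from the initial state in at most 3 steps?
Yes

Path (1 step): DEC(n)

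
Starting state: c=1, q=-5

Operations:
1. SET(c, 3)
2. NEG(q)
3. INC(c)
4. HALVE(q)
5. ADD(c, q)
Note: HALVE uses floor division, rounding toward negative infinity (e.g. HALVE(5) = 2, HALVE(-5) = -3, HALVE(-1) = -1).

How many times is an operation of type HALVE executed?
1

Counting HALVE operations:
Step 4: HALVE(q) ← HALVE
Total: 1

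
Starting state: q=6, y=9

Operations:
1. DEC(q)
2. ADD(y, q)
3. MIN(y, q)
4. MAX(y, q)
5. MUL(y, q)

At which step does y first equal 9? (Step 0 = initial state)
Step 0

Tracing y:
Initial: y = 9 ← first occurrence
After step 1: y = 9
After step 2: y = 14
After step 3: y = 5
After step 4: y = 5
After step 5: y = 25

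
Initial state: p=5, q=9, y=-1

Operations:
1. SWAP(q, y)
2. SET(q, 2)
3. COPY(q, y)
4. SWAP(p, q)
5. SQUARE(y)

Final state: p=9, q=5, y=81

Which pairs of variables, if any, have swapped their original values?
(q, p)

Comparing initial and final values:
q: 9 → 5
y: -1 → 81
p: 5 → 9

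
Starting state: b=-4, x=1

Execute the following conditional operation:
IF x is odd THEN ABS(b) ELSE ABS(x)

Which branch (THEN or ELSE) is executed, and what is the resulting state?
Branch: THEN, Final state: b=4, x=1

Evaluating condition: x is odd
Condition is True, so THEN branch executes
After ABS(b): b=4, x=1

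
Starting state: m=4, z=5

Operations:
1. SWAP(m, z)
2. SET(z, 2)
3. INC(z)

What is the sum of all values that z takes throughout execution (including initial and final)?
14

Values of z at each step:
Initial: z = 5
After step 1: z = 4
After step 2: z = 2
After step 3: z = 3
Sum = 5 + 4 + 2 + 3 = 14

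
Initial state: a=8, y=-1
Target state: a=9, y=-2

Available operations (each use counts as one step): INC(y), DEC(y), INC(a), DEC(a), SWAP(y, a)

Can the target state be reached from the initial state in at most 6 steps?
Yes

Path (2 steps): DEC(y) → INC(a)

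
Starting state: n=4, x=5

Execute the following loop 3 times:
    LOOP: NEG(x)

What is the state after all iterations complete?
n=4, x=-5

Iteration trace:
Start: n=4, x=5
After iteration 1: n=4, x=-5
After iteration 2: n=4, x=5
After iteration 3: n=4, x=-5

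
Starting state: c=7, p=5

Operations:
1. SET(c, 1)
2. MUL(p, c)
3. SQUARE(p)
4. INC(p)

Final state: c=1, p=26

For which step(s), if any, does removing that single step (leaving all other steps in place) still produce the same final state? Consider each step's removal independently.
Step(s) 2

Testing removal of each single step:
Without step 1: final = c=7, p=1226 (different)
Without step 2: final = c=1, p=26 (same)
Without step 3: final = c=1, p=6 (different)
Without step 4: final = c=1, p=25 (different)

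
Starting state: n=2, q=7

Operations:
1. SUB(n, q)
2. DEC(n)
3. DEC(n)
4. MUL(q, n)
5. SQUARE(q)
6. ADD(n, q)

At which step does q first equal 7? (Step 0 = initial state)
Step 0

Tracing q:
Initial: q = 7 ← first occurrence
After step 1: q = 7
After step 2: q = 7
After step 3: q = 7
After step 4: q = -49
After step 5: q = 2401
After step 6: q = 2401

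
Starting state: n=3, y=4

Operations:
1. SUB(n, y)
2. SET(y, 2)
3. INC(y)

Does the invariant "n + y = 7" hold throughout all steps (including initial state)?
No, violated after step 1

The invariant is violated after step 1.

State at each step:
Initial: n=3, y=4
After step 1: n=-1, y=4
After step 2: n=-1, y=2
After step 3: n=-1, y=3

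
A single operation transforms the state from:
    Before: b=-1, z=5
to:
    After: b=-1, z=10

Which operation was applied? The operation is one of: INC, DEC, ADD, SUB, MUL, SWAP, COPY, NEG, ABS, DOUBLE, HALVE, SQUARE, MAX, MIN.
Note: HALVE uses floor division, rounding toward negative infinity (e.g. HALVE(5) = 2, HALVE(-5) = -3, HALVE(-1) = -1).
DOUBLE(z)

Analyzing the change:
Before: b=-1, z=5
After: b=-1, z=10
Variable z changed from 5 to 10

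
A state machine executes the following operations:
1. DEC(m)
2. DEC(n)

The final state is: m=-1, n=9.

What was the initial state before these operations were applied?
m=0, n=10

Working backwards:
Final state: m=-1, n=9
Before step 2 (DEC(n)): m=-1, n=10
Before step 1 (DEC(m)): m=0, n=10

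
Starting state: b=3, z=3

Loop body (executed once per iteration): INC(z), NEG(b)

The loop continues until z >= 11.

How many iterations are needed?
8

Tracing iterations:
Initial: b=3, z=3
After iteration 1: b=-3, z=4
After iteration 2: b=3, z=5
After iteration 3: b=-3, z=6
After iteration 4: b=3, z=7
After iteration 5: b=-3, z=8
After iteration 6: b=3, z=9
After iteration 7: b=-3, z=10
After iteration 8: b=3, z=11
z >= 11 now holds, so the loop exits after 8 iterations.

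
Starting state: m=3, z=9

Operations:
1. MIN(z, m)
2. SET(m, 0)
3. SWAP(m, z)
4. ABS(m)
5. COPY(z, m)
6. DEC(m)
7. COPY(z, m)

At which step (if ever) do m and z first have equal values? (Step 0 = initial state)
Step 1

m and z first become equal after step 1.

Comparing values at each step:
Initial: m=3, z=9
After step 1: m=3, z=3 ← equal!
After step 2: m=0, z=3
After step 3: m=3, z=0
After step 4: m=3, z=0
After step 5: m=3, z=3 ← equal!
After step 6: m=2, z=3
After step 7: m=2, z=2 ← equal!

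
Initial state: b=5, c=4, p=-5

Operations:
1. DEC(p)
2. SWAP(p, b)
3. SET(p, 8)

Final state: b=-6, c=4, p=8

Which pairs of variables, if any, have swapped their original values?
None

Comparing initial and final values:
p: -5 → 8
b: 5 → -6
c: 4 → 4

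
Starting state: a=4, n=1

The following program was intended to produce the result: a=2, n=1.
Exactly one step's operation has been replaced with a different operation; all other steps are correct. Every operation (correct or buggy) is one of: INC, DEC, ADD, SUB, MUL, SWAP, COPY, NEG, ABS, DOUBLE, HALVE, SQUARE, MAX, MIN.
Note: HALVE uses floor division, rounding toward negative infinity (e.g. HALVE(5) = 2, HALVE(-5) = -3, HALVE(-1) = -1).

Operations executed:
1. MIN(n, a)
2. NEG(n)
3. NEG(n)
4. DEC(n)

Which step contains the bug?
Step 4

Trace with buggy code:
Initial: a=4, n=1
After step 1: a=4, n=1
After step 2: a=4, n=-1
After step 3: a=4, n=1
After step 4: a=4, n=0
Actual final a=4, n=0 ≠ expected a=2, n=1.
Step 4 is the only position where a single-operation replacement can produce the expected result.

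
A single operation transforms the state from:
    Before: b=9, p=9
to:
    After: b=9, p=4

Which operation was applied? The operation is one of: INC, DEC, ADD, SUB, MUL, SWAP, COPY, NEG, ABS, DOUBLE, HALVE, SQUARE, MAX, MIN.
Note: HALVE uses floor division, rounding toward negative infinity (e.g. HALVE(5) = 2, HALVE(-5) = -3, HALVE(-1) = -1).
HALVE(p)

Analyzing the change:
Before: b=9, p=9
After: b=9, p=4
Variable p changed from 9 to 4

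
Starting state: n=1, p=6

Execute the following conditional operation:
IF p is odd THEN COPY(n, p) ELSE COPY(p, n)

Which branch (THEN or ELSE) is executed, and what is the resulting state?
Branch: ELSE, Final state: n=1, p=1

Evaluating condition: p is odd
Condition is False, so ELSE branch executes
After COPY(p, n): n=1, p=1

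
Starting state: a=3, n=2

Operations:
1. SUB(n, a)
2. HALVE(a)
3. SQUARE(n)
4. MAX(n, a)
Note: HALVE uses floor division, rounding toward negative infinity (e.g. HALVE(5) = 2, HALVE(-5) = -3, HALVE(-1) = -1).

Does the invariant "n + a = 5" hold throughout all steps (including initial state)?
No, violated after step 1

The invariant is violated after step 1.

State at each step:
Initial: a=3, n=2
After step 1: a=3, n=-1
After step 2: a=1, n=-1
After step 3: a=1, n=1
After step 4: a=1, n=1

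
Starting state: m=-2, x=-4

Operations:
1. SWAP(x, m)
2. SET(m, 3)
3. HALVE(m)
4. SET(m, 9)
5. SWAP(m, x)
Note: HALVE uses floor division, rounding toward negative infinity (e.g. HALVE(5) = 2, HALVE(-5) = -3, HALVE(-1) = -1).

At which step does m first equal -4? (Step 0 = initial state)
Step 1

Tracing m:
Initial: m = -2
After step 1: m = -4 ← first occurrence
After step 2: m = 3
After step 3: m = 1
After step 4: m = 9
After step 5: m = -2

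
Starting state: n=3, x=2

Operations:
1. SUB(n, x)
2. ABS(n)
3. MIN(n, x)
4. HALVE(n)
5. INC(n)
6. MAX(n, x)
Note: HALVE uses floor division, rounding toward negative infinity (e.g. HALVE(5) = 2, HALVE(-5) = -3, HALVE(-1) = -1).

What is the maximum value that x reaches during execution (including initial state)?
2

Values of x at each step:
Initial: x = 2 ← maximum
After step 1: x = 2
After step 2: x = 2
After step 3: x = 2
After step 4: x = 2
After step 5: x = 2
After step 6: x = 2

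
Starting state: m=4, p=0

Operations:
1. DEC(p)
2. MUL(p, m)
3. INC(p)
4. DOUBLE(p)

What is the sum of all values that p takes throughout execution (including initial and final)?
-14

Values of p at each step:
Initial: p = 0
After step 1: p = -1
After step 2: p = -4
After step 3: p = -3
After step 4: p = -6
Sum = 0 + -1 + -4 + -3 + -6 = -14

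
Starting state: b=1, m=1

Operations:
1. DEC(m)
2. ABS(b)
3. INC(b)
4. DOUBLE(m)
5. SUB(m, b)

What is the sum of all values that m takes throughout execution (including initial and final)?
-1

Values of m at each step:
Initial: m = 1
After step 1: m = 0
After step 2: m = 0
After step 3: m = 0
After step 4: m = 0
After step 5: m = -2
Sum = 1 + 0 + 0 + 0 + 0 + -2 = -1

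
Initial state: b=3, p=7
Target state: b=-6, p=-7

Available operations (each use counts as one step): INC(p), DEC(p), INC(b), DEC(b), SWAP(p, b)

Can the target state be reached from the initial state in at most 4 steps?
No

The target state cannot be reached within 4 steps.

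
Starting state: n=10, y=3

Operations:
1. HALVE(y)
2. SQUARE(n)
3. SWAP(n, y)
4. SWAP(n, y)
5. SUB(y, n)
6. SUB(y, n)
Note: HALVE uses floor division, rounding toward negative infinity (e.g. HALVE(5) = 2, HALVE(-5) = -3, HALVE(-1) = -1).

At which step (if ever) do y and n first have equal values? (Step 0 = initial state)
Never

y and n never become equal during execution.

Comparing values at each step:
Initial: y=3, n=10
After step 1: y=1, n=10
After step 2: y=1, n=100
After step 3: y=100, n=1
After step 4: y=1, n=100
After step 5: y=-99, n=100
After step 6: y=-199, n=100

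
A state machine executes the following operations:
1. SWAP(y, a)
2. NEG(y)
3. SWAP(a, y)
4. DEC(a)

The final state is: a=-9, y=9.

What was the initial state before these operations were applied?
a=8, y=9

Working backwards:
Final state: a=-9, y=9
Before step 4 (DEC(a)): a=-8, y=9
Before step 3 (SWAP(a, y)): a=9, y=-8
Before step 2 (NEG(y)): a=9, y=8
Before step 1 (SWAP(y, a)): a=8, y=9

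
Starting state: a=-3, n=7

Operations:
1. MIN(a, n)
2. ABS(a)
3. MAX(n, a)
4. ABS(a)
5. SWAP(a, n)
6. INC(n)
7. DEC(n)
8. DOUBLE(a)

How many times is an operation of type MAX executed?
1

Counting MAX operations:
Step 3: MAX(n, a) ← MAX
Total: 1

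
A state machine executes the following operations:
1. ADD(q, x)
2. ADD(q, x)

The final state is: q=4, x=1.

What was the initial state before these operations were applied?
q=2, x=1

Working backwards:
Final state: q=4, x=1
Before step 2 (ADD(q, x)): q=3, x=1
Before step 1 (ADD(q, x)): q=2, x=1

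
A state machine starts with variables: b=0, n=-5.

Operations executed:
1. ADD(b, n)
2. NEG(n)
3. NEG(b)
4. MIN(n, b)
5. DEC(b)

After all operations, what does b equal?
b = 4

Tracing execution:
Step 1: ADD(b, n) → b = -5
Step 2: NEG(n) → b = -5
Step 3: NEG(b) → b = 5
Step 4: MIN(n, b) → b = 5
Step 5: DEC(b) → b = 4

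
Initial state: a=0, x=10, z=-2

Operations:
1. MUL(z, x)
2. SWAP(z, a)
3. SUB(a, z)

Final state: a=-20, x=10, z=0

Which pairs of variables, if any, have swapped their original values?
None

Comparing initial and final values:
z: -2 → 0
a: 0 → -20
x: 10 → 10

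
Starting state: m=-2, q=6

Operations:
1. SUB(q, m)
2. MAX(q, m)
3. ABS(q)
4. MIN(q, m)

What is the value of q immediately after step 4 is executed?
q = -2

Tracing q through execution:
Initial: q = 6
After step 1 (SUB(q, m)): q = 8
After step 2 (MAX(q, m)): q = 8
After step 3 (ABS(q)): q = 8
After step 4 (MIN(q, m)): q = -2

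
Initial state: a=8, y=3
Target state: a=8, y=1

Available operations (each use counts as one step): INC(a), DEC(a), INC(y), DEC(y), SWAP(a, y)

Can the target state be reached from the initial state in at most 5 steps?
Yes

Path (2 steps): DEC(y) → DEC(y)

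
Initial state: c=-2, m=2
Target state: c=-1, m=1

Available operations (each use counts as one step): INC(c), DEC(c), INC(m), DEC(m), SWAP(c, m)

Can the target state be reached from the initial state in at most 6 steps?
Yes

Path (2 steps): INC(c) → DEC(m)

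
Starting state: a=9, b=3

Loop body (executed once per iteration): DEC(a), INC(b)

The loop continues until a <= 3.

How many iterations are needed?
6

Tracing iterations:
Initial: a=9, b=3
After iteration 1: a=8, b=4
After iteration 2: a=7, b=5
After iteration 3: a=6, b=6
After iteration 4: a=5, b=7
After iteration 5: a=4, b=8
After iteration 6: a=3, b=9
a <= 3 now holds, so the loop exits after 6 iterations.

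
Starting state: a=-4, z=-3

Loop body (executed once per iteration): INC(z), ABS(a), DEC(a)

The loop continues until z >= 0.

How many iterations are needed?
3

Tracing iterations:
Initial: a=-4, z=-3
After iteration 1: a=3, z=-2
After iteration 2: a=2, z=-1
After iteration 3: a=1, z=0
z >= 0 now holds, so the loop exits after 3 iterations.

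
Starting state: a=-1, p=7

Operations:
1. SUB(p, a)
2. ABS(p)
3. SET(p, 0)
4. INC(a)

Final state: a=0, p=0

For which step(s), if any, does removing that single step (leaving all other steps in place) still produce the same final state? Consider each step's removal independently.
Step(s) 1, 2

Testing removal of each single step:
Without step 1: final = a=0, p=0 (same)
Without step 2: final = a=0, p=0 (same)
Without step 3: final = a=0, p=8 (different)
Without step 4: final = a=-1, p=0 (different)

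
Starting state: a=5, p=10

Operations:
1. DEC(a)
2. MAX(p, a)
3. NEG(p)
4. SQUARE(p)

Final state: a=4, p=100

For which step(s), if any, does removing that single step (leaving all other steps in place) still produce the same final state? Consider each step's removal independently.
Step(s) 2, 3

Testing removal of each single step:
Without step 1: final = a=5, p=100 (different)
Without step 2: final = a=4, p=100 (same)
Without step 3: final = a=4, p=100 (same)
Without step 4: final = a=4, p=-10 (different)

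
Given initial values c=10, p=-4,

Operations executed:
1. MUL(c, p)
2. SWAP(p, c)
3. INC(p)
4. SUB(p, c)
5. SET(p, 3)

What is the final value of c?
c = -4

Tracing execution:
Step 1: MUL(c, p) → c = -40
Step 2: SWAP(p, c) → c = -4
Step 3: INC(p) → c = -4
Step 4: SUB(p, c) → c = -4
Step 5: SET(p, 3) → c = -4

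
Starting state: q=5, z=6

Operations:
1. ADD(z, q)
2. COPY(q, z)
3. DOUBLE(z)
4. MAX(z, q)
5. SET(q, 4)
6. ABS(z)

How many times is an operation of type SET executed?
1

Counting SET operations:
Step 5: SET(q, 4) ← SET
Total: 1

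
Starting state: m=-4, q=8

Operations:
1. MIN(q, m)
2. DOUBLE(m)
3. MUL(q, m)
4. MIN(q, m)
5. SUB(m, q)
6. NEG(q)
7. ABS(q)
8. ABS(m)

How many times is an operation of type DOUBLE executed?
1

Counting DOUBLE operations:
Step 2: DOUBLE(m) ← DOUBLE
Total: 1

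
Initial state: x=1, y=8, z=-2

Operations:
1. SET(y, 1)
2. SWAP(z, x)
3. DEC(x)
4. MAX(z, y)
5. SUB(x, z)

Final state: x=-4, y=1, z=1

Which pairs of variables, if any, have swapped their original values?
None

Comparing initial and final values:
z: -2 → 1
x: 1 → -4
y: 8 → 1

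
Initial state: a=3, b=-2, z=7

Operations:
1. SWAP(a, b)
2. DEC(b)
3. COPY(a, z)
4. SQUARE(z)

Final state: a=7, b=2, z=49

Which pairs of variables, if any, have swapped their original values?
None

Comparing initial and final values:
b: -2 → 2
z: 7 → 49
a: 3 → 7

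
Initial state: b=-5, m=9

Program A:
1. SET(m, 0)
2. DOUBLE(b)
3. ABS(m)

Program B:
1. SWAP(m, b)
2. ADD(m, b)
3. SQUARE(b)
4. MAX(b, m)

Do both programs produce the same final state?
No

Program A final state: b=-10, m=0
Program B final state: b=81, m=4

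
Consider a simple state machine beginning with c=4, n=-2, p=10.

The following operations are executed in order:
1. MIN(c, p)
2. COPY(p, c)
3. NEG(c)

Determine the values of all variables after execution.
{c: -4, n: -2, p: 4}

Step-by-step execution:
Initial: c=4, n=-2, p=10
After step 1 (MIN(c, p)): c=4, n=-2, p=10
After step 2 (COPY(p, c)): c=4, n=-2, p=4
After step 3 (NEG(c)): c=-4, n=-2, p=4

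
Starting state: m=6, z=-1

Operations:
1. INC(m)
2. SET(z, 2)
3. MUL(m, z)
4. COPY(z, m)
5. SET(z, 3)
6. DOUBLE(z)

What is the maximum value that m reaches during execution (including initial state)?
14

Values of m at each step:
Initial: m = 6
After step 1: m = 7
After step 2: m = 7
After step 3: m = 14 ← maximum
After step 4: m = 14
After step 5: m = 14
After step 6: m = 14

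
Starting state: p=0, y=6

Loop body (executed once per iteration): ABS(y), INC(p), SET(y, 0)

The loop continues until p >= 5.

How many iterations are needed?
5

Tracing iterations:
Initial: p=0, y=6
After iteration 1: p=1, y=0
After iteration 2: p=2, y=0
After iteration 3: p=3, y=0
After iteration 4: p=4, y=0
After iteration 5: p=5, y=0
p >= 5 now holds, so the loop exits after 5 iterations.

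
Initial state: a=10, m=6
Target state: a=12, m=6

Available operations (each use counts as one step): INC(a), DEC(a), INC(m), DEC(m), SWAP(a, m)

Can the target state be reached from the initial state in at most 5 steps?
Yes

Path (2 steps): INC(a) → INC(a)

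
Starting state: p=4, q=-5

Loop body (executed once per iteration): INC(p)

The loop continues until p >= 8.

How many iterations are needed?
4

Tracing iterations:
Initial: p=4, q=-5
After iteration 1: p=5, q=-5
After iteration 2: p=6, q=-5
After iteration 3: p=7, q=-5
After iteration 4: p=8, q=-5
p >= 8 now holds, so the loop exits after 4 iterations.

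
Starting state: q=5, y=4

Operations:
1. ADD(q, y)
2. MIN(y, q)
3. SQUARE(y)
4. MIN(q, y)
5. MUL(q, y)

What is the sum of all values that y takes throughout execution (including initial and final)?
60

Values of y at each step:
Initial: y = 4
After step 1: y = 4
After step 2: y = 4
After step 3: y = 16
After step 4: y = 16
After step 5: y = 16
Sum = 4 + 4 + 4 + 16 + 16 + 16 = 60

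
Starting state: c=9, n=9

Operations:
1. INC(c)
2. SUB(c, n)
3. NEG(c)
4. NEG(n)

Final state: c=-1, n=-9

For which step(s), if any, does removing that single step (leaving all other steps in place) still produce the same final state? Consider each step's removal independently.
None - removing any single step changes the final result

Testing removal of each single step:
Without step 1: final = c=0, n=-9 (different)
Without step 2: final = c=-10, n=-9 (different)
Without step 3: final = c=1, n=-9 (different)
Without step 4: final = c=-1, n=9 (different)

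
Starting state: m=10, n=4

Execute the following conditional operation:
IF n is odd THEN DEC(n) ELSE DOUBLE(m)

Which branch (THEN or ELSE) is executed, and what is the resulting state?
Branch: ELSE, Final state: m=20, n=4

Evaluating condition: n is odd
Condition is False, so ELSE branch executes
After DOUBLE(m): m=20, n=4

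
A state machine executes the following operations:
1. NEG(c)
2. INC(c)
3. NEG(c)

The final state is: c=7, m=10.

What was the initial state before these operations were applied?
c=8, m=10

Working backwards:
Final state: c=7, m=10
Before step 3 (NEG(c)): c=-7, m=10
Before step 2 (INC(c)): c=-8, m=10
Before step 1 (NEG(c)): c=8, m=10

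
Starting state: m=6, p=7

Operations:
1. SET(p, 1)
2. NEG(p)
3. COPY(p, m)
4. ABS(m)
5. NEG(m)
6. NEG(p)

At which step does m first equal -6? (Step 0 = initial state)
Step 5

Tracing m:
Initial: m = 6
After step 1: m = 6
After step 2: m = 6
After step 3: m = 6
After step 4: m = 6
After step 5: m = -6 ← first occurrence
After step 6: m = -6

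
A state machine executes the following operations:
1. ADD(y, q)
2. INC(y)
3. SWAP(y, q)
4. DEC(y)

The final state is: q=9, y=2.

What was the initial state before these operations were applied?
q=3, y=5

Working backwards:
Final state: q=9, y=2
Before step 4 (DEC(y)): q=9, y=3
Before step 3 (SWAP(y, q)): q=3, y=9
Before step 2 (INC(y)): q=3, y=8
Before step 1 (ADD(y, q)): q=3, y=5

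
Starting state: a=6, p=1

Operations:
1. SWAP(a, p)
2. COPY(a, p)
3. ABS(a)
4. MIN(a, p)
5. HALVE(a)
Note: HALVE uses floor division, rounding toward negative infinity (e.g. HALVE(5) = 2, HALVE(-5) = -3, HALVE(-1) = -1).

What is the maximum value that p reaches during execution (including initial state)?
6

Values of p at each step:
Initial: p = 1
After step 1: p = 6 ← maximum
After step 2: p = 6
After step 3: p = 6
After step 4: p = 6
After step 5: p = 6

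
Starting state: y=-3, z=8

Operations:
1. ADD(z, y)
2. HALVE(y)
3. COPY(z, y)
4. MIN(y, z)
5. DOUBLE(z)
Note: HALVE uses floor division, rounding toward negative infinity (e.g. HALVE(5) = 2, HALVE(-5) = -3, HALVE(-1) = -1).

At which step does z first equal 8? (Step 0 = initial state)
Step 0

Tracing z:
Initial: z = 8 ← first occurrence
After step 1: z = 5
After step 2: z = 5
After step 3: z = -2
After step 4: z = -2
After step 5: z = -4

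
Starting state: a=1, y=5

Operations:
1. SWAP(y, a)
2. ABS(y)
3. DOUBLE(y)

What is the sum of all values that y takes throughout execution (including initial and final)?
9

Values of y at each step:
Initial: y = 5
After step 1: y = 1
After step 2: y = 1
After step 3: y = 2
Sum = 5 + 1 + 1 + 2 = 9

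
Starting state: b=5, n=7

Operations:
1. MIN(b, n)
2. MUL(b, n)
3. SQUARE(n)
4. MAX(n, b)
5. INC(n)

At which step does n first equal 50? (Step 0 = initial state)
Step 5

Tracing n:
Initial: n = 7
After step 1: n = 7
After step 2: n = 7
After step 3: n = 49
After step 4: n = 49
After step 5: n = 50 ← first occurrence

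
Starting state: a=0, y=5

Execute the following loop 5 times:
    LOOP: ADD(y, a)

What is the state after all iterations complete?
a=0, y=5

Iteration trace:
Start: a=0, y=5
After iteration 1: a=0, y=5
After iteration 2: a=0, y=5
After iteration 3: a=0, y=5
After iteration 4: a=0, y=5
After iteration 5: a=0, y=5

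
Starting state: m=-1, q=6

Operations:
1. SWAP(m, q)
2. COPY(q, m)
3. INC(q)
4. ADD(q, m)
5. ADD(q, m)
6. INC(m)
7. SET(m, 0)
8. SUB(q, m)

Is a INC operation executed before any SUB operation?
Yes

First INC: step 3
First SUB: step 8
Since 3 < 8, INC comes first.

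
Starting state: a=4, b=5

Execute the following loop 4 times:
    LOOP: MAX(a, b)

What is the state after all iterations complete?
a=5, b=5

Iteration trace:
Start: a=4, b=5
After iteration 1: a=5, b=5
After iteration 2: a=5, b=5
After iteration 3: a=5, b=5
After iteration 4: a=5, b=5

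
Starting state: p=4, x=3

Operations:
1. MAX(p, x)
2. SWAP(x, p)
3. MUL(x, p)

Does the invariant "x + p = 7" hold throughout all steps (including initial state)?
No, violated after step 3

The invariant is violated after step 3.

State at each step:
Initial: p=4, x=3
After step 1: p=4, x=3
After step 2: p=3, x=4
After step 3: p=3, x=12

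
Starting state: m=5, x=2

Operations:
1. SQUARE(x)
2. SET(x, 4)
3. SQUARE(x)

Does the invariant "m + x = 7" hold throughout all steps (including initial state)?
No, violated after step 1

The invariant is violated after step 1.

State at each step:
Initial: m=5, x=2
After step 1: m=5, x=4
After step 2: m=5, x=4
After step 3: m=5, x=16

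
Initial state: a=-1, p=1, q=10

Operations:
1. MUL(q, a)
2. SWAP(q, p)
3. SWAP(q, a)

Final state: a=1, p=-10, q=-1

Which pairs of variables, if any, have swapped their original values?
None

Comparing initial and final values:
p: 1 → -10
a: -1 → 1
q: 10 → -1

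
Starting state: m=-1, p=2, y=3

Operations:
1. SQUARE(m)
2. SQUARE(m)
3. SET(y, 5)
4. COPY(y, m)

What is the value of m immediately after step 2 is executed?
m = 1

Tracing m through execution:
Initial: m = -1
After step 1 (SQUARE(m)): m = 1
After step 2 (SQUARE(m)): m = 1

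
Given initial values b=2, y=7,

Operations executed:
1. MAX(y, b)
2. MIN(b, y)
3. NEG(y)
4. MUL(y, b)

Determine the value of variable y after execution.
y = -14

Tracing execution:
Step 1: MAX(y, b) → y = 7
Step 2: MIN(b, y) → y = 7
Step 3: NEG(y) → y = -7
Step 4: MUL(y, b) → y = -14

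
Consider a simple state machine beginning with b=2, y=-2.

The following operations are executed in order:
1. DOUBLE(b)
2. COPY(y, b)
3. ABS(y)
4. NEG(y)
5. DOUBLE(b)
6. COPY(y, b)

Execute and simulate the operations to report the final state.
{b: 8, y: 8}

Step-by-step execution:
Initial: b=2, y=-2
After step 1 (DOUBLE(b)): b=4, y=-2
After step 2 (COPY(y, b)): b=4, y=4
After step 3 (ABS(y)): b=4, y=4
After step 4 (NEG(y)): b=4, y=-4
After step 5 (DOUBLE(b)): b=8, y=-4
After step 6 (COPY(y, b)): b=8, y=8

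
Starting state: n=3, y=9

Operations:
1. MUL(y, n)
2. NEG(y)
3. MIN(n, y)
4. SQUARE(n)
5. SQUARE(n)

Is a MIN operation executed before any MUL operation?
No

First MIN: step 3
First MUL: step 1
Since 3 > 1, MUL comes first.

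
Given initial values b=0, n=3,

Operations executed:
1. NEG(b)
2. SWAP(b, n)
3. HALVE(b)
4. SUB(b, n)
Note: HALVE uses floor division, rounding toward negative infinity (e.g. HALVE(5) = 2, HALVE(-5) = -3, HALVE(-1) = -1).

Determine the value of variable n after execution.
n = 0

Tracing execution:
Step 1: NEG(b) → n = 3
Step 2: SWAP(b, n) → n = 0
Step 3: HALVE(b) → n = 0
Step 4: SUB(b, n) → n = 0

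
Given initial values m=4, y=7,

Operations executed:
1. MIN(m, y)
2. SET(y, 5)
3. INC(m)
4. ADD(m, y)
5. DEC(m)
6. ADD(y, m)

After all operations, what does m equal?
m = 9

Tracing execution:
Step 1: MIN(m, y) → m = 4
Step 2: SET(y, 5) → m = 4
Step 3: INC(m) → m = 5
Step 4: ADD(m, y) → m = 10
Step 5: DEC(m) → m = 9
Step 6: ADD(y, m) → m = 9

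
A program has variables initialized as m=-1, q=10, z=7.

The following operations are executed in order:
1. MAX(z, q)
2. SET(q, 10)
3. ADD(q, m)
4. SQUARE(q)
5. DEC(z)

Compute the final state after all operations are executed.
{m: -1, q: 81, z: 9}

Step-by-step execution:
Initial: m=-1, q=10, z=7
After step 1 (MAX(z, q)): m=-1, q=10, z=10
After step 2 (SET(q, 10)): m=-1, q=10, z=10
After step 3 (ADD(q, m)): m=-1, q=9, z=10
After step 4 (SQUARE(q)): m=-1, q=81, z=10
After step 5 (DEC(z)): m=-1, q=81, z=9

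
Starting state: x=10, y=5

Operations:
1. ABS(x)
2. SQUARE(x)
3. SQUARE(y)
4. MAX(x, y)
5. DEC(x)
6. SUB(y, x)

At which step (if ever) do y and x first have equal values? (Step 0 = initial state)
Never

y and x never become equal during execution.

Comparing values at each step:
Initial: y=5, x=10
After step 1: y=5, x=10
After step 2: y=5, x=100
After step 3: y=25, x=100
After step 4: y=25, x=100
After step 5: y=25, x=99
After step 6: y=-74, x=99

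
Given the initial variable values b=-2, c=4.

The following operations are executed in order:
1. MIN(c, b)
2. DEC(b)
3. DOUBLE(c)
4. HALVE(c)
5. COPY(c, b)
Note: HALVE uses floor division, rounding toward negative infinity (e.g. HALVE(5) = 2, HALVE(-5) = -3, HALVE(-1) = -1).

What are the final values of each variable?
{b: -3, c: -3}

Step-by-step execution:
Initial: b=-2, c=4
After step 1 (MIN(c, b)): b=-2, c=-2
After step 2 (DEC(b)): b=-3, c=-2
After step 3 (DOUBLE(c)): b=-3, c=-4
After step 4 (HALVE(c)): b=-3, c=-2
After step 5 (COPY(c, b)): b=-3, c=-3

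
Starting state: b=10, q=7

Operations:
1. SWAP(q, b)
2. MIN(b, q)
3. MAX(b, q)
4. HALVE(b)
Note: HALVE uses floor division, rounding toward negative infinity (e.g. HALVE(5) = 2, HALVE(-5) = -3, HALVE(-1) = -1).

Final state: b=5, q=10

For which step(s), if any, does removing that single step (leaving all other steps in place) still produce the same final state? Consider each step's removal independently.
Step(s) 2

Testing removal of each single step:
Without step 1: final = b=3, q=7 (different)
Without step 2: final = b=5, q=10 (same)
Without step 3: final = b=3, q=10 (different)
Without step 4: final = b=10, q=10 (different)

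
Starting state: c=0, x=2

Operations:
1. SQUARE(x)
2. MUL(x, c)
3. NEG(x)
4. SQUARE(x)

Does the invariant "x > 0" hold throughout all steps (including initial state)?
No, violated after step 2

The invariant is violated after step 2.

State at each step:
Initial: c=0, x=2
After step 1: c=0, x=4
After step 2: c=0, x=0
After step 3: c=0, x=0
After step 4: c=0, x=0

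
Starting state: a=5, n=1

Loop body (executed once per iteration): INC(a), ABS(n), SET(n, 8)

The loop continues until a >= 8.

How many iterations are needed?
3

Tracing iterations:
Initial: a=5, n=1
After iteration 1: a=6, n=8
After iteration 2: a=7, n=8
After iteration 3: a=8, n=8
a >= 8 now holds, so the loop exits after 3 iterations.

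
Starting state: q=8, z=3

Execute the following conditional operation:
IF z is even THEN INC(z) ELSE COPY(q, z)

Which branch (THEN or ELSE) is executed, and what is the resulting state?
Branch: ELSE, Final state: q=3, z=3

Evaluating condition: z is even
Condition is False, so ELSE branch executes
After COPY(q, z): q=3, z=3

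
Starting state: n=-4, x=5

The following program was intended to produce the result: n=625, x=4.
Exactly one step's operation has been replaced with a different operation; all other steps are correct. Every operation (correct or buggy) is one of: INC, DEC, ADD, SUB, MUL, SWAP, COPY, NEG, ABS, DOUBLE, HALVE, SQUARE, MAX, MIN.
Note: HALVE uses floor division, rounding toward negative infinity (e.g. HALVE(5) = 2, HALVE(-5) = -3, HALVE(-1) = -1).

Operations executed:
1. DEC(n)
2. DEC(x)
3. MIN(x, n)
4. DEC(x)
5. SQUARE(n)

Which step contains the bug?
Step 2

Trace with buggy code:
Initial: n=-4, x=5
After step 1: n=-5, x=5
After step 2: n=-5, x=4
After step 3: n=-5, x=-5
After step 4: n=-5, x=-6
After step 5: n=25, x=-6
Actual final n=25, x=-6 ≠ expected n=625, x=4.
Step 2 is the only position where a single-operation replacement can produce the expected result.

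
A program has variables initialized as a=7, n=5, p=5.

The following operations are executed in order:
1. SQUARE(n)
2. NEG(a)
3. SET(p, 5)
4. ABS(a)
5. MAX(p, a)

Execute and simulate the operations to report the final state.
{a: 7, n: 25, p: 7}

Step-by-step execution:
Initial: a=7, n=5, p=5
After step 1 (SQUARE(n)): a=7, n=25, p=5
After step 2 (NEG(a)): a=-7, n=25, p=5
After step 3 (SET(p, 5)): a=-7, n=25, p=5
After step 4 (ABS(a)): a=7, n=25, p=5
After step 5 (MAX(p, a)): a=7, n=25, p=7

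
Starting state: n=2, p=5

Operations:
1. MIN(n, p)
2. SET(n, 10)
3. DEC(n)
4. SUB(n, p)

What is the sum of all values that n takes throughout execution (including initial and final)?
27

Values of n at each step:
Initial: n = 2
After step 1: n = 2
After step 2: n = 10
After step 3: n = 9
After step 4: n = 4
Sum = 2 + 2 + 10 + 9 + 4 = 27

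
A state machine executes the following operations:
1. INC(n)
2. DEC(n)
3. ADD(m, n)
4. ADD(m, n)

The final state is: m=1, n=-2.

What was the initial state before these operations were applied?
m=5, n=-2

Working backwards:
Final state: m=1, n=-2
Before step 4 (ADD(m, n)): m=3, n=-2
Before step 3 (ADD(m, n)): m=5, n=-2
Before step 2 (DEC(n)): m=5, n=-1
Before step 1 (INC(n)): m=5, n=-2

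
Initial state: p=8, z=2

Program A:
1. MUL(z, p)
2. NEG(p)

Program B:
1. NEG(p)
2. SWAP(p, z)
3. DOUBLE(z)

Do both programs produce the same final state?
No

Program A final state: p=-8, z=16
Program B final state: p=2, z=-16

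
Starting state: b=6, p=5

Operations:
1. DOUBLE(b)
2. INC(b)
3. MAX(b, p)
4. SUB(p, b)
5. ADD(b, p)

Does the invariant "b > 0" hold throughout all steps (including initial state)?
Yes

The invariant holds at every step.

State at each step:
Initial: b=6, p=5
After step 1: b=12, p=5
After step 2: b=13, p=5
After step 3: b=13, p=5
After step 4: b=13, p=-8
After step 5: b=5, p=-8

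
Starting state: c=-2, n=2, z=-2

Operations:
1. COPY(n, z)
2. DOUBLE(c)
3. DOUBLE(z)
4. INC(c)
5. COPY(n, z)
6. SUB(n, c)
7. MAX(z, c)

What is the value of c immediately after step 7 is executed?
c = -3

Tracing c through execution:
Initial: c = -2
After step 1 (COPY(n, z)): c = -2
After step 2 (DOUBLE(c)): c = -4
After step 3 (DOUBLE(z)): c = -4
After step 4 (INC(c)): c = -3
After step 5 (COPY(n, z)): c = -3
After step 6 (SUB(n, c)): c = -3
After step 7 (MAX(z, c)): c = -3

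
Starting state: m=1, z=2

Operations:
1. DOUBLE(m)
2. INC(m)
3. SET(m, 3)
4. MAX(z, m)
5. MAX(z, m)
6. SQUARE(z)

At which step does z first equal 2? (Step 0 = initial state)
Step 0

Tracing z:
Initial: z = 2 ← first occurrence
After step 1: z = 2
After step 2: z = 2
After step 3: z = 2
After step 4: z = 3
After step 5: z = 3
After step 6: z = 9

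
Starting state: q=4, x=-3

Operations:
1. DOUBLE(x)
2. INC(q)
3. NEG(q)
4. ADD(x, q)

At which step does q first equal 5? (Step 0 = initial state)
Step 2

Tracing q:
Initial: q = 4
After step 1: q = 4
After step 2: q = 5 ← first occurrence
After step 3: q = -5
After step 4: q = -5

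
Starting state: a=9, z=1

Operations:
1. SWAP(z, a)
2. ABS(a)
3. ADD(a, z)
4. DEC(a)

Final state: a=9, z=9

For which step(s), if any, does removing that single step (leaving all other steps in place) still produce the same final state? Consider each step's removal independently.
Step(s) 2

Testing removal of each single step:
Without step 1: final = a=9, z=1 (different)
Without step 2: final = a=9, z=9 (same)
Without step 3: final = a=0, z=9 (different)
Without step 4: final = a=10, z=9 (different)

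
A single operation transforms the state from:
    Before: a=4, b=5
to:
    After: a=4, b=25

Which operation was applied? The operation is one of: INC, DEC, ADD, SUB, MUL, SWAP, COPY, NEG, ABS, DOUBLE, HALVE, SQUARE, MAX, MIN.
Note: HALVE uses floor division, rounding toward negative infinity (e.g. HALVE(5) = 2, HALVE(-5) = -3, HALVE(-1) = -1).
SQUARE(b)

Analyzing the change:
Before: a=4, b=5
After: a=4, b=25
Variable b changed from 5 to 25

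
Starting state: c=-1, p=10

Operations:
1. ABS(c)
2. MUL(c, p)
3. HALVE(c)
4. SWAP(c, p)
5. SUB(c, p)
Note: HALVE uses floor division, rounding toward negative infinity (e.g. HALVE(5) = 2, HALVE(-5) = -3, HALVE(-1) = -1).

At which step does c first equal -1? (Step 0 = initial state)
Step 0

Tracing c:
Initial: c = -1 ← first occurrence
After step 1: c = 1
After step 2: c = 10
After step 3: c = 5
After step 4: c = 10
After step 5: c = 5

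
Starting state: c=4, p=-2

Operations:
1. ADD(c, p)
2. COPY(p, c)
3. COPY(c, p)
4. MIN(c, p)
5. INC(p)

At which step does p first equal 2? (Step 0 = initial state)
Step 2

Tracing p:
Initial: p = -2
After step 1: p = -2
After step 2: p = 2 ← first occurrence
After step 3: p = 2
After step 4: p = 2
After step 5: p = 3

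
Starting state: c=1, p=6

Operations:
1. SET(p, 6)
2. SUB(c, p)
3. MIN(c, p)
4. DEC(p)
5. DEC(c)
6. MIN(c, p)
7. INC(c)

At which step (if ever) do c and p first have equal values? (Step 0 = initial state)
Never

c and p never become equal during execution.

Comparing values at each step:
Initial: c=1, p=6
After step 1: c=1, p=6
After step 2: c=-5, p=6
After step 3: c=-5, p=6
After step 4: c=-5, p=5
After step 5: c=-6, p=5
After step 6: c=-6, p=5
After step 7: c=-5, p=5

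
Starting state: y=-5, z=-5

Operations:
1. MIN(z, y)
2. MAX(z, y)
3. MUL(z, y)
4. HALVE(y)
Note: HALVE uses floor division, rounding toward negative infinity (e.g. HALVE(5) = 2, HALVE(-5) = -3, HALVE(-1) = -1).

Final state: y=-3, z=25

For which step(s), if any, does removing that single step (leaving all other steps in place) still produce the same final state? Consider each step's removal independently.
Step(s) 1, 2

Testing removal of each single step:
Without step 1: final = y=-3, z=25 (same)
Without step 2: final = y=-3, z=25 (same)
Without step 3: final = y=-3, z=-5 (different)
Without step 4: final = y=-5, z=25 (different)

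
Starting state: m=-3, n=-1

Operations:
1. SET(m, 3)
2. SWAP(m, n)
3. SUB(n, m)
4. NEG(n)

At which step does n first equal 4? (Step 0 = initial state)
Step 3

Tracing n:
Initial: n = -1
After step 1: n = -1
After step 2: n = 3
After step 3: n = 4 ← first occurrence
After step 4: n = -4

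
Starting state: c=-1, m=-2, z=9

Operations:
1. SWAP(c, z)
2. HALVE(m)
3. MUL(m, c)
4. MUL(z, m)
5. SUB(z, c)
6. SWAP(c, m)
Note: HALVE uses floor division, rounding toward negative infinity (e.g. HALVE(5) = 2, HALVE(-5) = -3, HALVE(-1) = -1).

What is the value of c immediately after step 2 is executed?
c = 9

Tracing c through execution:
Initial: c = -1
After step 1 (SWAP(c, z)): c = 9
After step 2 (HALVE(m)): c = 9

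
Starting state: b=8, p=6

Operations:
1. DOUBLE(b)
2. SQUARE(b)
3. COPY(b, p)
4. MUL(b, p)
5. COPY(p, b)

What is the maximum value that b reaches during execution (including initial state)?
256

Values of b at each step:
Initial: b = 8
After step 1: b = 16
After step 2: b = 256 ← maximum
After step 3: b = 6
After step 4: b = 36
After step 5: b = 36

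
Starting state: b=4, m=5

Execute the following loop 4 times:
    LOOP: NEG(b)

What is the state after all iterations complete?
b=4, m=5

Iteration trace:
Start: b=4, m=5
After iteration 1: b=-4, m=5
After iteration 2: b=4, m=5
After iteration 3: b=-4, m=5
After iteration 4: b=4, m=5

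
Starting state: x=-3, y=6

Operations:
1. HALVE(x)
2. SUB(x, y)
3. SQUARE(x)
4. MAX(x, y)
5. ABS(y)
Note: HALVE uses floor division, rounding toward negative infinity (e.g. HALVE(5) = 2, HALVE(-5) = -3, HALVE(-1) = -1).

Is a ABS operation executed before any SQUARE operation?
No

First ABS: step 5
First SQUARE: step 3
Since 5 > 3, SQUARE comes first.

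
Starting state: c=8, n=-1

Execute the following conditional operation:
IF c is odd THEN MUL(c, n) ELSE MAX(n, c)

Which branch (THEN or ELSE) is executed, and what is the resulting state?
Branch: ELSE, Final state: c=8, n=8

Evaluating condition: c is odd
Condition is False, so ELSE branch executes
After MAX(n, c): c=8, n=8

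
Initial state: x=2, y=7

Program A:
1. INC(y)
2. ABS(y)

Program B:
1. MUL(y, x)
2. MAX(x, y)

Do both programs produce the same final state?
No

Program A final state: x=2, y=8
Program B final state: x=14, y=14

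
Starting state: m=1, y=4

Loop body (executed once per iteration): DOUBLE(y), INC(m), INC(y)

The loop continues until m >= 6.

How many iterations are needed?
5

Tracing iterations:
Initial: m=1, y=4
After iteration 1: m=2, y=9
After iteration 2: m=3, y=19
After iteration 3: m=4, y=39
After iteration 4: m=5, y=79
After iteration 5: m=6, y=159
m >= 6 now holds, so the loop exits after 5 iterations.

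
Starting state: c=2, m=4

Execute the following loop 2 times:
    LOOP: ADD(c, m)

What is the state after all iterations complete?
c=10, m=4

Iteration trace:
Start: c=2, m=4
After iteration 1: c=6, m=4
After iteration 2: c=10, m=4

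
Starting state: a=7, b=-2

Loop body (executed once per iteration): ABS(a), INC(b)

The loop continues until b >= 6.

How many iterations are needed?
8

Tracing iterations:
Initial: a=7, b=-2
After iteration 1: a=7, b=-1
After iteration 2: a=7, b=0
After iteration 3: a=7, b=1
After iteration 4: a=7, b=2
After iteration 5: a=7, b=3
After iteration 6: a=7, b=4
After iteration 7: a=7, b=5
After iteration 8: a=7, b=6
b >= 6 now holds, so the loop exits after 8 iterations.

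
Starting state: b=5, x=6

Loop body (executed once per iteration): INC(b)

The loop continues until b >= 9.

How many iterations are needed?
4

Tracing iterations:
Initial: b=5, x=6
After iteration 1: b=6, x=6
After iteration 2: b=7, x=6
After iteration 3: b=8, x=6
After iteration 4: b=9, x=6
b >= 9 now holds, so the loop exits after 4 iterations.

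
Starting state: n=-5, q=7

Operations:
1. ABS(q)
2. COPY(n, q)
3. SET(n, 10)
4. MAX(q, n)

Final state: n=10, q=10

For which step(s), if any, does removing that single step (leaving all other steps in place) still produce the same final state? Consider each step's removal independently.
Step(s) 1, 2

Testing removal of each single step:
Without step 1: final = n=10, q=10 (same)
Without step 2: final = n=10, q=10 (same)
Without step 3: final = n=7, q=7 (different)
Without step 4: final = n=10, q=7 (different)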